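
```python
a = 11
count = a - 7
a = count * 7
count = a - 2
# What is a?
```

Trace (tracking a):
a = 11  # -> a = 11
count = a - 7  # -> count = 4
a = count * 7  # -> a = 28
count = a - 2  # -> count = 26

Answer: 28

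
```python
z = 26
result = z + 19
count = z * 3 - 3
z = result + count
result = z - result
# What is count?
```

Answer: 75

Derivation:
Trace (tracking count):
z = 26  # -> z = 26
result = z + 19  # -> result = 45
count = z * 3 - 3  # -> count = 75
z = result + count  # -> z = 120
result = z - result  # -> result = 75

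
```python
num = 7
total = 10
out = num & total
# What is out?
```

Answer: 2

Derivation:
Trace (tracking out):
num = 7  # -> num = 7
total = 10  # -> total = 10
out = num & total  # -> out = 2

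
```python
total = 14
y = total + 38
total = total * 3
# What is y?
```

Answer: 52

Derivation:
Trace (tracking y):
total = 14  # -> total = 14
y = total + 38  # -> y = 52
total = total * 3  # -> total = 42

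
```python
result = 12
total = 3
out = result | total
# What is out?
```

Trace (tracking out):
result = 12  # -> result = 12
total = 3  # -> total = 3
out = result | total  # -> out = 15

Answer: 15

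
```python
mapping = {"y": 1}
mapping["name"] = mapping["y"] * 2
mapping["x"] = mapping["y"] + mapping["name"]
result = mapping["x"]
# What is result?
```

Answer: 3

Derivation:
Trace (tracking result):
mapping = {'y': 1}  # -> mapping = {'y': 1}
mapping['name'] = mapping['y'] * 2  # -> mapping = {'y': 1, 'name': 2}
mapping['x'] = mapping['y'] + mapping['name']  # -> mapping = {'y': 1, 'name': 2, 'x': 3}
result = mapping['x']  # -> result = 3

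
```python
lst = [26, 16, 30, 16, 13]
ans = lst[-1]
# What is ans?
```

Trace (tracking ans):
lst = [26, 16, 30, 16, 13]  # -> lst = [26, 16, 30, 16, 13]
ans = lst[-1]  # -> ans = 13

Answer: 13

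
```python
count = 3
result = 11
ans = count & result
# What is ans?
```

Trace (tracking ans):
count = 3  # -> count = 3
result = 11  # -> result = 11
ans = count & result  # -> ans = 3

Answer: 3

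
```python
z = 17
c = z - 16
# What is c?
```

Answer: 1

Derivation:
Trace (tracking c):
z = 17  # -> z = 17
c = z - 16  # -> c = 1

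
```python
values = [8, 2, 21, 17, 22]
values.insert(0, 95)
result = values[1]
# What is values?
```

Answer: [95, 8, 2, 21, 17, 22]

Derivation:
Trace (tracking values):
values = [8, 2, 21, 17, 22]  # -> values = [8, 2, 21, 17, 22]
values.insert(0, 95)  # -> values = [95, 8, 2, 21, 17, 22]
result = values[1]  # -> result = 8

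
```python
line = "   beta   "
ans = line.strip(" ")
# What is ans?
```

Trace (tracking ans):
line = '   beta   '  # -> line = '   beta   '
ans = line.strip(' ')  # -> ans = 'beta'

Answer: 'beta'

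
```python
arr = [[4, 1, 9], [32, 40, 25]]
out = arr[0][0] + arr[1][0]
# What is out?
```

Answer: 36

Derivation:
Trace (tracking out):
arr = [[4, 1, 9], [32, 40, 25]]  # -> arr = [[4, 1, 9], [32, 40, 25]]
out = arr[0][0] + arr[1][0]  # -> out = 36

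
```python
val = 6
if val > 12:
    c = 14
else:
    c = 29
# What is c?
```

Trace (tracking c):
val = 6  # -> val = 6
if val > 12:  # condition is False
else:
    c = 29  # -> c = 29

Answer: 29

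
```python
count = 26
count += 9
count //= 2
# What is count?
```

Answer: 17

Derivation:
Trace (tracking count):
count = 26  # -> count = 26
count += 9  # -> count = 35
count //= 2  # -> count = 17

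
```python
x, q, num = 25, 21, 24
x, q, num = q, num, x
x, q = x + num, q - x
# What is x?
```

Answer: 46

Derivation:
Trace (tracking x):
x, q, num = (25, 21, 24)  # -> x = 25, q = 21, num = 24
x, q, num = (q, num, x)  # -> x = 21, q = 24, num = 25
x, q = (x + num, q - x)  # -> x = 46, q = 3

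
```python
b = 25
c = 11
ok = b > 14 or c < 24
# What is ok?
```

Trace (tracking ok):
b = 25  # -> b = 25
c = 11  # -> c = 11
ok = b > 14 or c < 24  # -> ok = True

Answer: True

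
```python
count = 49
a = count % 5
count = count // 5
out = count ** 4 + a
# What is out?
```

Trace (tracking out):
count = 49  # -> count = 49
a = count % 5  # -> a = 4
count = count // 5  # -> count = 9
out = count ** 4 + a  # -> out = 6565

Answer: 6565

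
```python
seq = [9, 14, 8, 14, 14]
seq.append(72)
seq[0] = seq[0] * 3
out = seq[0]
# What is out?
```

Trace (tracking out):
seq = [9, 14, 8, 14, 14]  # -> seq = [9, 14, 8, 14, 14]
seq.append(72)  # -> seq = [9, 14, 8, 14, 14, 72]
seq[0] = seq[0] * 3  # -> seq = [27, 14, 8, 14, 14, 72]
out = seq[0]  # -> out = 27

Answer: 27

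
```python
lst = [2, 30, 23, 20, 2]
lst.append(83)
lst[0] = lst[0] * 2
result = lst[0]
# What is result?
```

Trace (tracking result):
lst = [2, 30, 23, 20, 2]  # -> lst = [2, 30, 23, 20, 2]
lst.append(83)  # -> lst = [2, 30, 23, 20, 2, 83]
lst[0] = lst[0] * 2  # -> lst = [4, 30, 23, 20, 2, 83]
result = lst[0]  # -> result = 4

Answer: 4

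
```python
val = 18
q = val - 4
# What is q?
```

Answer: 14

Derivation:
Trace (tracking q):
val = 18  # -> val = 18
q = val - 4  # -> q = 14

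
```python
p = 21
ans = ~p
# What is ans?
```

Trace (tracking ans):
p = 21  # -> p = 21
ans = ~p  # -> ans = -22

Answer: -22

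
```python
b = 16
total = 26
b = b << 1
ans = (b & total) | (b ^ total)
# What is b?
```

Answer: 32

Derivation:
Trace (tracking b):
b = 16  # -> b = 16
total = 26  # -> total = 26
b = b << 1  # -> b = 32
ans = b & total | b ^ total  # -> ans = 58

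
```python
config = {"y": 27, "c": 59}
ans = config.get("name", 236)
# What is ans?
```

Answer: 236

Derivation:
Trace (tracking ans):
config = {'y': 27, 'c': 59}  # -> config = {'y': 27, 'c': 59}
ans = config.get('name', 236)  # -> ans = 236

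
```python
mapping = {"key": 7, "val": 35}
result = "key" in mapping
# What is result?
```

Answer: True

Derivation:
Trace (tracking result):
mapping = {'key': 7, 'val': 35}  # -> mapping = {'key': 7, 'val': 35}
result = 'key' in mapping  # -> result = True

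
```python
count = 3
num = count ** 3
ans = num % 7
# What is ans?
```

Trace (tracking ans):
count = 3  # -> count = 3
num = count ** 3  # -> num = 27
ans = num % 7  # -> ans = 6

Answer: 6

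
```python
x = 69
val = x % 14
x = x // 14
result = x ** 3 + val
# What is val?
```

Answer: 13

Derivation:
Trace (tracking val):
x = 69  # -> x = 69
val = x % 14  # -> val = 13
x = x // 14  # -> x = 4
result = x ** 3 + val  # -> result = 77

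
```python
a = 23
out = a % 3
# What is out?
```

Answer: 2

Derivation:
Trace (tracking out):
a = 23  # -> a = 23
out = a % 3  # -> out = 2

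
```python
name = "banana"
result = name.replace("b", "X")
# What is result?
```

Answer: 'Xanana'

Derivation:
Trace (tracking result):
name = 'banana'  # -> name = 'banana'
result = name.replace('b', 'X')  # -> result = 'Xanana'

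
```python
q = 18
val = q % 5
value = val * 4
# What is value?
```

Trace (tracking value):
q = 18  # -> q = 18
val = q % 5  # -> val = 3
value = val * 4  # -> value = 12

Answer: 12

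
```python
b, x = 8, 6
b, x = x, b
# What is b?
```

Answer: 6

Derivation:
Trace (tracking b):
b, x = (8, 6)  # -> b = 8, x = 6
b, x = (x, b)  # -> b = 6, x = 8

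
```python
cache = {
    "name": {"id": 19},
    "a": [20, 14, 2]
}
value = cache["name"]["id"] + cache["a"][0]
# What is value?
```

Answer: 39

Derivation:
Trace (tracking value):
cache = {'name': {'id': 19}, 'a': [20, 14, 2]}  # -> cache = {'name': {'id': 19}, 'a': [20, 14, 2]}
value = cache['name']['id'] + cache['a'][0]  # -> value = 39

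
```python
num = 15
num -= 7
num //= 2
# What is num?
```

Trace (tracking num):
num = 15  # -> num = 15
num -= 7  # -> num = 8
num //= 2  # -> num = 4

Answer: 4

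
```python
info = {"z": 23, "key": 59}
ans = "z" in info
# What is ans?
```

Answer: True

Derivation:
Trace (tracking ans):
info = {'z': 23, 'key': 59}  # -> info = {'z': 23, 'key': 59}
ans = 'z' in info  # -> ans = True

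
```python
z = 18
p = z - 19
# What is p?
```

Answer: -1

Derivation:
Trace (tracking p):
z = 18  # -> z = 18
p = z - 19  # -> p = -1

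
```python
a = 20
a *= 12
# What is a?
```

Trace (tracking a):
a = 20  # -> a = 20
a *= 12  # -> a = 240

Answer: 240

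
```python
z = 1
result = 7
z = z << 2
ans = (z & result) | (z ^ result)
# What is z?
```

Trace (tracking z):
z = 1  # -> z = 1
result = 7  # -> result = 7
z = z << 2  # -> z = 4
ans = z & result | z ^ result  # -> ans = 7

Answer: 4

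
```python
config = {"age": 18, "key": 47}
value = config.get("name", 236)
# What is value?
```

Trace (tracking value):
config = {'age': 18, 'key': 47}  # -> config = {'age': 18, 'key': 47}
value = config.get('name', 236)  # -> value = 236

Answer: 236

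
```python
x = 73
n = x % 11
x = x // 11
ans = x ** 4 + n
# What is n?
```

Answer: 7

Derivation:
Trace (tracking n):
x = 73  # -> x = 73
n = x % 11  # -> n = 7
x = x // 11  # -> x = 6
ans = x ** 4 + n  # -> ans = 1303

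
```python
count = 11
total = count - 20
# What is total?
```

Answer: -9

Derivation:
Trace (tracking total):
count = 11  # -> count = 11
total = count - 20  # -> total = -9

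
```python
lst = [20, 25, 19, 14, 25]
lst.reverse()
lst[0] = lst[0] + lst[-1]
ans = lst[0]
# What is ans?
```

Trace (tracking ans):
lst = [20, 25, 19, 14, 25]  # -> lst = [20, 25, 19, 14, 25]
lst.reverse()  # -> lst = [25, 14, 19, 25, 20]
lst[0] = lst[0] + lst[-1]  # -> lst = [45, 14, 19, 25, 20]
ans = lst[0]  # -> ans = 45

Answer: 45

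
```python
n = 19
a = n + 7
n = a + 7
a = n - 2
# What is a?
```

Trace (tracking a):
n = 19  # -> n = 19
a = n + 7  # -> a = 26
n = a + 7  # -> n = 33
a = n - 2  # -> a = 31

Answer: 31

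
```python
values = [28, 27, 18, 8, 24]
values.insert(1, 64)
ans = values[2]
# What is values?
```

Answer: [28, 64, 27, 18, 8, 24]

Derivation:
Trace (tracking values):
values = [28, 27, 18, 8, 24]  # -> values = [28, 27, 18, 8, 24]
values.insert(1, 64)  # -> values = [28, 64, 27, 18, 8, 24]
ans = values[2]  # -> ans = 27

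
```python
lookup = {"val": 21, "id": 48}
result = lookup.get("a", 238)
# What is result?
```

Trace (tracking result):
lookup = {'val': 21, 'id': 48}  # -> lookup = {'val': 21, 'id': 48}
result = lookup.get('a', 238)  # -> result = 238

Answer: 238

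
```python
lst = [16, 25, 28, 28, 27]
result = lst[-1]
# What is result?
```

Trace (tracking result):
lst = [16, 25, 28, 28, 27]  # -> lst = [16, 25, 28, 28, 27]
result = lst[-1]  # -> result = 27

Answer: 27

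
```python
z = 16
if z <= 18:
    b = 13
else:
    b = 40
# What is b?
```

Trace (tracking b):
z = 16  # -> z = 16
if z <= 18:  # condition is True
    b = 13  # -> b = 13

Answer: 13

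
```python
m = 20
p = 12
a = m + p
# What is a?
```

Trace (tracking a):
m = 20  # -> m = 20
p = 12  # -> p = 12
a = m + p  # -> a = 32

Answer: 32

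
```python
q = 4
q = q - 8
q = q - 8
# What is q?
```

Trace (tracking q):
q = 4  # -> q = 4
q = q - 8  # -> q = -4
q = q - 8  # -> q = -12

Answer: -12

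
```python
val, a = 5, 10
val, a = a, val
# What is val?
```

Trace (tracking val):
val, a = (5, 10)  # -> val = 5, a = 10
val, a = (a, val)  # -> val = 10, a = 5

Answer: 10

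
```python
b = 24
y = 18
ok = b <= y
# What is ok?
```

Answer: False

Derivation:
Trace (tracking ok):
b = 24  # -> b = 24
y = 18  # -> y = 18
ok = b <= y  # -> ok = False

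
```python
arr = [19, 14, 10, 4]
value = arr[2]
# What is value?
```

Answer: 10

Derivation:
Trace (tracking value):
arr = [19, 14, 10, 4]  # -> arr = [19, 14, 10, 4]
value = arr[2]  # -> value = 10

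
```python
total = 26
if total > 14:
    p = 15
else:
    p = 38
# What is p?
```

Trace (tracking p):
total = 26  # -> total = 26
if total > 14:  # condition is True
    p = 15  # -> p = 15

Answer: 15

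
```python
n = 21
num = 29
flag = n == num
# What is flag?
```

Answer: False

Derivation:
Trace (tracking flag):
n = 21  # -> n = 21
num = 29  # -> num = 29
flag = n == num  # -> flag = False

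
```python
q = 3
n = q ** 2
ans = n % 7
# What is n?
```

Trace (tracking n):
q = 3  # -> q = 3
n = q ** 2  # -> n = 9
ans = n % 7  # -> ans = 2

Answer: 9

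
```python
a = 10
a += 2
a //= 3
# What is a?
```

Answer: 4

Derivation:
Trace (tracking a):
a = 10  # -> a = 10
a += 2  # -> a = 12
a //= 3  # -> a = 4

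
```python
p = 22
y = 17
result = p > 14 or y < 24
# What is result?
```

Answer: True

Derivation:
Trace (tracking result):
p = 22  # -> p = 22
y = 17  # -> y = 17
result = p > 14 or y < 24  # -> result = True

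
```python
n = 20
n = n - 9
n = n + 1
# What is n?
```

Answer: 12

Derivation:
Trace (tracking n):
n = 20  # -> n = 20
n = n - 9  # -> n = 11
n = n + 1  # -> n = 12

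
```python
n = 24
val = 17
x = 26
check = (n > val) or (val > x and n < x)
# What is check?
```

Answer: True

Derivation:
Trace (tracking check):
n = 24  # -> n = 24
val = 17  # -> val = 17
x = 26  # -> x = 26
check = n > val or (val > x and n < x)  # -> check = True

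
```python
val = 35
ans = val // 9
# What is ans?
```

Trace (tracking ans):
val = 35  # -> val = 35
ans = val // 9  # -> ans = 3

Answer: 3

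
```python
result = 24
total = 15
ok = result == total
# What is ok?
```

Answer: False

Derivation:
Trace (tracking ok):
result = 24  # -> result = 24
total = 15  # -> total = 15
ok = result == total  # -> ok = False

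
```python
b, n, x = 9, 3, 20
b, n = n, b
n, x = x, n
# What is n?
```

Answer: 20

Derivation:
Trace (tracking n):
b, n, x = (9, 3, 20)  # -> b = 9, n = 3, x = 20
b, n = (n, b)  # -> b = 3, n = 9
n, x = (x, n)  # -> n = 20, x = 9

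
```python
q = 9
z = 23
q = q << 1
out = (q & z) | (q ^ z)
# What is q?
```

Answer: 18

Derivation:
Trace (tracking q):
q = 9  # -> q = 9
z = 23  # -> z = 23
q = q << 1  # -> q = 18
out = q & z | q ^ z  # -> out = 23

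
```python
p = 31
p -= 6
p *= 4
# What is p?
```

Trace (tracking p):
p = 31  # -> p = 31
p -= 6  # -> p = 25
p *= 4  # -> p = 100

Answer: 100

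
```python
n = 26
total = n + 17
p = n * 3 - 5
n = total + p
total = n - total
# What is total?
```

Trace (tracking total):
n = 26  # -> n = 26
total = n + 17  # -> total = 43
p = n * 3 - 5  # -> p = 73
n = total + p  # -> n = 116
total = n - total  # -> total = 73

Answer: 73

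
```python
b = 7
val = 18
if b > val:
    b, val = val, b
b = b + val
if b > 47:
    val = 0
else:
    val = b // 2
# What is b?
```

Trace (tracking b):
b = 7  # -> b = 7
val = 18  # -> val = 18
if b > val:  # condition is False
b = b + val  # -> b = 25
if b > 47:  # condition is False
else:
    val = b // 2  # -> val = 12

Answer: 25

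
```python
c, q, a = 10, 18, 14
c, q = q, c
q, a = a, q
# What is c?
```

Trace (tracking c):
c, q, a = (10, 18, 14)  # -> c = 10, q = 18, a = 14
c, q = (q, c)  # -> c = 18, q = 10
q, a = (a, q)  # -> q = 14, a = 10

Answer: 18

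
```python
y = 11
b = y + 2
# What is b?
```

Trace (tracking b):
y = 11  # -> y = 11
b = y + 2  # -> b = 13

Answer: 13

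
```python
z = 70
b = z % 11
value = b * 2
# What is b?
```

Trace (tracking b):
z = 70  # -> z = 70
b = z % 11  # -> b = 4
value = b * 2  # -> value = 8

Answer: 4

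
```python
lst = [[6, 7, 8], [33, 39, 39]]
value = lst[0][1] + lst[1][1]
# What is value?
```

Trace (tracking value):
lst = [[6, 7, 8], [33, 39, 39]]  # -> lst = [[6, 7, 8], [33, 39, 39]]
value = lst[0][1] + lst[1][1]  # -> value = 46

Answer: 46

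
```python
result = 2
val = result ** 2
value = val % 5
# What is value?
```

Trace (tracking value):
result = 2  # -> result = 2
val = result ** 2  # -> val = 4
value = val % 5  # -> value = 4

Answer: 4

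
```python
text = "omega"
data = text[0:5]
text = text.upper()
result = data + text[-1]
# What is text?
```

Trace (tracking text):
text = 'omega'  # -> text = 'omega'
data = text[0:5]  # -> data = 'omega'
text = text.upper()  # -> text = 'OMEGA'
result = data + text[-1]  # -> result = 'omegaA'

Answer: 'OMEGA'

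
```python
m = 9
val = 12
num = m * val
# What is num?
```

Answer: 108

Derivation:
Trace (tracking num):
m = 9  # -> m = 9
val = 12  # -> val = 12
num = m * val  # -> num = 108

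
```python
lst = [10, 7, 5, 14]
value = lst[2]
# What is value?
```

Answer: 5

Derivation:
Trace (tracking value):
lst = [10, 7, 5, 14]  # -> lst = [10, 7, 5, 14]
value = lst[2]  # -> value = 5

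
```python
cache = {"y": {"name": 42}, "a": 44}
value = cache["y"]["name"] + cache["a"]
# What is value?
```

Trace (tracking value):
cache = {'y': {'name': 42}, 'a': 44}  # -> cache = {'y': {'name': 42}, 'a': 44}
value = cache['y']['name'] + cache['a']  # -> value = 86

Answer: 86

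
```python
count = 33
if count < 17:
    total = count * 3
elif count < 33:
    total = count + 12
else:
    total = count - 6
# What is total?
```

Trace (tracking total):
count = 33  # -> count = 33
if count < 17:  # condition is False
elif count < 33:  # condition is False
else:
    total = count - 6  # -> total = 27

Answer: 27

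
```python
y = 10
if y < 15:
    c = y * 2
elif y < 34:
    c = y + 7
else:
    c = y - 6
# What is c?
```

Answer: 20

Derivation:
Trace (tracking c):
y = 10  # -> y = 10
if y < 15:  # condition is True
    c = y * 2  # -> c = 20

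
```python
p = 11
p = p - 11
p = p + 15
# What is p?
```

Trace (tracking p):
p = 11  # -> p = 11
p = p - 11  # -> p = 0
p = p + 15  # -> p = 15

Answer: 15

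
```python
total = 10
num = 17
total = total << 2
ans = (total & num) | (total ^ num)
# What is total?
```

Trace (tracking total):
total = 10  # -> total = 10
num = 17  # -> num = 17
total = total << 2  # -> total = 40
ans = total & num | total ^ num  # -> ans = 57

Answer: 40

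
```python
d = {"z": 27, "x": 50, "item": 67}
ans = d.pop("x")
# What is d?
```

Trace (tracking d):
d = {'z': 27, 'x': 50, 'item': 67}  # -> d = {'z': 27, 'x': 50, 'item': 67}
ans = d.pop('x')  # -> ans = 50

Answer: {'z': 27, 'item': 67}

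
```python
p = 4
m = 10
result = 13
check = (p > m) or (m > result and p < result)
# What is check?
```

Trace (tracking check):
p = 4  # -> p = 4
m = 10  # -> m = 10
result = 13  # -> result = 13
check = p > m or (m > result and p < result)  # -> check = False

Answer: False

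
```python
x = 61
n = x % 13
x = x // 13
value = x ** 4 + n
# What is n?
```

Answer: 9

Derivation:
Trace (tracking n):
x = 61  # -> x = 61
n = x % 13  # -> n = 9
x = x // 13  # -> x = 4
value = x ** 4 + n  # -> value = 265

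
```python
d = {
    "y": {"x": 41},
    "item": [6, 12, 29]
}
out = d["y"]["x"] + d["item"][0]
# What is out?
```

Trace (tracking out):
d = {'y': {'x': 41}, 'item': [6, 12, 29]}  # -> d = {'y': {'x': 41}, 'item': [6, 12, 29]}
out = d['y']['x'] + d['item'][0]  # -> out = 47

Answer: 47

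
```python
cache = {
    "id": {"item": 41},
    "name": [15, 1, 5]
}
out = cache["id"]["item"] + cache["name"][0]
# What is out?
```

Trace (tracking out):
cache = {'id': {'item': 41}, 'name': [15, 1, 5]}  # -> cache = {'id': {'item': 41}, 'name': [15, 1, 5]}
out = cache['id']['item'] + cache['name'][0]  # -> out = 56

Answer: 56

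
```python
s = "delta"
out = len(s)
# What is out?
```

Answer: 5

Derivation:
Trace (tracking out):
s = 'delta'  # -> s = 'delta'
out = len(s)  # -> out = 5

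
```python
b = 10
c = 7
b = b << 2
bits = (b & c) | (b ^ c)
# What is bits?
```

Trace (tracking bits):
b = 10  # -> b = 10
c = 7  # -> c = 7
b = b << 2  # -> b = 40
bits = b & c | b ^ c  # -> bits = 47

Answer: 47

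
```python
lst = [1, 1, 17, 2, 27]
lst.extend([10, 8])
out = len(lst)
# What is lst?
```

Trace (tracking lst):
lst = [1, 1, 17, 2, 27]  # -> lst = [1, 1, 17, 2, 27]
lst.extend([10, 8])  # -> lst = [1, 1, 17, 2, 27, 10, 8]
out = len(lst)  # -> out = 7

Answer: [1, 1, 17, 2, 27, 10, 8]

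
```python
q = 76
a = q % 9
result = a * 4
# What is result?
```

Trace (tracking result):
q = 76  # -> q = 76
a = q % 9  # -> a = 4
result = a * 4  # -> result = 16

Answer: 16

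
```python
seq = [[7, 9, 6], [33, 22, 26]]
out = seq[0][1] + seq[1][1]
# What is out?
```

Answer: 31

Derivation:
Trace (tracking out):
seq = [[7, 9, 6], [33, 22, 26]]  # -> seq = [[7, 9, 6], [33, 22, 26]]
out = seq[0][1] + seq[1][1]  # -> out = 31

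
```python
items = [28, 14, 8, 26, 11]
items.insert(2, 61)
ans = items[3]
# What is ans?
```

Answer: 8

Derivation:
Trace (tracking ans):
items = [28, 14, 8, 26, 11]  # -> items = [28, 14, 8, 26, 11]
items.insert(2, 61)  # -> items = [28, 14, 61, 8, 26, 11]
ans = items[3]  # -> ans = 8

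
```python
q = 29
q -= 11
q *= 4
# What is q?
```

Answer: 72

Derivation:
Trace (tracking q):
q = 29  # -> q = 29
q -= 11  # -> q = 18
q *= 4  # -> q = 72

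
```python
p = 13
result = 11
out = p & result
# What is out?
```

Trace (tracking out):
p = 13  # -> p = 13
result = 11  # -> result = 11
out = p & result  # -> out = 9

Answer: 9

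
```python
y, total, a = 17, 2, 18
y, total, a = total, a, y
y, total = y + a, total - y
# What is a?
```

Trace (tracking a):
y, total, a = (17, 2, 18)  # -> y = 17, total = 2, a = 18
y, total, a = (total, a, y)  # -> y = 2, total = 18, a = 17
y, total = (y + a, total - y)  # -> y = 19, total = 16

Answer: 17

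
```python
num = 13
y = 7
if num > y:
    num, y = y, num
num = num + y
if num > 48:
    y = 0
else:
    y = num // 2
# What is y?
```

Trace (tracking y):
num = 13  # -> num = 13
y = 7  # -> y = 7
if num > y:  # condition is True
    num, y = (y, num)  # -> num = 7, y = 13
num = num + y  # -> num = 20
if num > 48:  # condition is False
else:
    y = num // 2  # -> y = 10

Answer: 10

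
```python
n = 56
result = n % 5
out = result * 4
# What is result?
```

Answer: 1

Derivation:
Trace (tracking result):
n = 56  # -> n = 56
result = n % 5  # -> result = 1
out = result * 4  # -> out = 4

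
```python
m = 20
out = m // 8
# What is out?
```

Answer: 2

Derivation:
Trace (tracking out):
m = 20  # -> m = 20
out = m // 8  # -> out = 2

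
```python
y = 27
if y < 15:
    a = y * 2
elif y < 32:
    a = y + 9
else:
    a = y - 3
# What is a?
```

Trace (tracking a):
y = 27  # -> y = 27
if y < 15:  # condition is False
elif y < 32:  # condition is True
    a = y + 9  # -> a = 36

Answer: 36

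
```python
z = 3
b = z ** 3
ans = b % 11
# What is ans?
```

Answer: 5

Derivation:
Trace (tracking ans):
z = 3  # -> z = 3
b = z ** 3  # -> b = 27
ans = b % 11  # -> ans = 5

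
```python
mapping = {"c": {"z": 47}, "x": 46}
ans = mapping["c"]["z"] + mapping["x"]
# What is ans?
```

Answer: 93

Derivation:
Trace (tracking ans):
mapping = {'c': {'z': 47}, 'x': 46}  # -> mapping = {'c': {'z': 47}, 'x': 46}
ans = mapping['c']['z'] + mapping['x']  # -> ans = 93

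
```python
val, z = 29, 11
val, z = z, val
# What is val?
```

Answer: 11

Derivation:
Trace (tracking val):
val, z = (29, 11)  # -> val = 29, z = 11
val, z = (z, val)  # -> val = 11, z = 29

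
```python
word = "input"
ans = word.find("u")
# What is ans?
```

Trace (tracking ans):
word = 'input'  # -> word = 'input'
ans = word.find('u')  # -> ans = 3

Answer: 3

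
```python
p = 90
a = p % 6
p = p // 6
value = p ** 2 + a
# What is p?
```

Answer: 15

Derivation:
Trace (tracking p):
p = 90  # -> p = 90
a = p % 6  # -> a = 0
p = p // 6  # -> p = 15
value = p ** 2 + a  # -> value = 225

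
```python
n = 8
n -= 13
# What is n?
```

Trace (tracking n):
n = 8  # -> n = 8
n -= 13  # -> n = -5

Answer: -5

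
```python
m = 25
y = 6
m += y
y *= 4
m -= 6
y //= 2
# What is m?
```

Trace (tracking m):
m = 25  # -> m = 25
y = 6  # -> y = 6
m += y  # -> m = 31
y *= 4  # -> y = 24
m -= 6  # -> m = 25
y //= 2  # -> y = 12

Answer: 25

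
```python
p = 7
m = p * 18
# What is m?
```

Trace (tracking m):
p = 7  # -> p = 7
m = p * 18  # -> m = 126

Answer: 126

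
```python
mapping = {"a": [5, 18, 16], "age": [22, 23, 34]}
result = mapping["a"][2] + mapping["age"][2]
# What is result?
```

Answer: 50

Derivation:
Trace (tracking result):
mapping = {'a': [5, 18, 16], 'age': [22, 23, 34]}  # -> mapping = {'a': [5, 18, 16], 'age': [22, 23, 34]}
result = mapping['a'][2] + mapping['age'][2]  # -> result = 50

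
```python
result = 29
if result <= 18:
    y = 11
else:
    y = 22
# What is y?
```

Answer: 22

Derivation:
Trace (tracking y):
result = 29  # -> result = 29
if result <= 18:  # condition is False
else:
    y = 22  # -> y = 22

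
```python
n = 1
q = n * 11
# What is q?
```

Answer: 11

Derivation:
Trace (tracking q):
n = 1  # -> n = 1
q = n * 11  # -> q = 11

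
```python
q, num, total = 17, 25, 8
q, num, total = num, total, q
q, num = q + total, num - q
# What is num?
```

Trace (tracking num):
q, num, total = (17, 25, 8)  # -> q = 17, num = 25, total = 8
q, num, total = (num, total, q)  # -> q = 25, num = 8, total = 17
q, num = (q + total, num - q)  # -> q = 42, num = -17

Answer: -17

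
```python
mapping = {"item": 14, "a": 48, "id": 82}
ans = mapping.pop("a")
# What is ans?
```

Trace (tracking ans):
mapping = {'item': 14, 'a': 48, 'id': 82}  # -> mapping = {'item': 14, 'a': 48, 'id': 82}
ans = mapping.pop('a')  # -> ans = 48

Answer: 48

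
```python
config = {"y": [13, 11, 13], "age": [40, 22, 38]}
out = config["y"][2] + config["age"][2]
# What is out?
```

Trace (tracking out):
config = {'y': [13, 11, 13], 'age': [40, 22, 38]}  # -> config = {'y': [13, 11, 13], 'age': [40, 22, 38]}
out = config['y'][2] + config['age'][2]  # -> out = 51

Answer: 51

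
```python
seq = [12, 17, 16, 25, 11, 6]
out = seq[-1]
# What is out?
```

Answer: 6

Derivation:
Trace (tracking out):
seq = [12, 17, 16, 25, 11, 6]  # -> seq = [12, 17, 16, 25, 11, 6]
out = seq[-1]  # -> out = 6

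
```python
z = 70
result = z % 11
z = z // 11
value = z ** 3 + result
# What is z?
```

Answer: 6

Derivation:
Trace (tracking z):
z = 70  # -> z = 70
result = z % 11  # -> result = 4
z = z // 11  # -> z = 6
value = z ** 3 + result  # -> value = 220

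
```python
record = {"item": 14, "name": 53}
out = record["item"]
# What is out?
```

Trace (tracking out):
record = {'item': 14, 'name': 53}  # -> record = {'item': 14, 'name': 53}
out = record['item']  # -> out = 14

Answer: 14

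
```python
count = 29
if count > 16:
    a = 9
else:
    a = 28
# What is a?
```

Answer: 9

Derivation:
Trace (tracking a):
count = 29  # -> count = 29
if count > 16:  # condition is True
    a = 9  # -> a = 9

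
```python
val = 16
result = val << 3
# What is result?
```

Trace (tracking result):
val = 16  # -> val = 16
result = val << 3  # -> result = 128

Answer: 128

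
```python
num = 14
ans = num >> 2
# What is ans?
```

Answer: 3

Derivation:
Trace (tracking ans):
num = 14  # -> num = 14
ans = num >> 2  # -> ans = 3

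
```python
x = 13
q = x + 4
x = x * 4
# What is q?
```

Answer: 17

Derivation:
Trace (tracking q):
x = 13  # -> x = 13
q = x + 4  # -> q = 17
x = x * 4  # -> x = 52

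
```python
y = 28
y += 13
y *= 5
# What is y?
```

Trace (tracking y):
y = 28  # -> y = 28
y += 13  # -> y = 41
y *= 5  # -> y = 205

Answer: 205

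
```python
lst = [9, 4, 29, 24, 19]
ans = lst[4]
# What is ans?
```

Trace (tracking ans):
lst = [9, 4, 29, 24, 19]  # -> lst = [9, 4, 29, 24, 19]
ans = lst[4]  # -> ans = 19

Answer: 19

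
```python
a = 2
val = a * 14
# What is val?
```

Answer: 28

Derivation:
Trace (tracking val):
a = 2  # -> a = 2
val = a * 14  # -> val = 28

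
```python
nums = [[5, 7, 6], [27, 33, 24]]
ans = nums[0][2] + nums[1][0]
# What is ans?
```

Trace (tracking ans):
nums = [[5, 7, 6], [27, 33, 24]]  # -> nums = [[5, 7, 6], [27, 33, 24]]
ans = nums[0][2] + nums[1][0]  # -> ans = 33

Answer: 33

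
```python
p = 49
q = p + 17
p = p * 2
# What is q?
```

Answer: 66

Derivation:
Trace (tracking q):
p = 49  # -> p = 49
q = p + 17  # -> q = 66
p = p * 2  # -> p = 98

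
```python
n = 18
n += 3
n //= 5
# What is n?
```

Answer: 4

Derivation:
Trace (tracking n):
n = 18  # -> n = 18
n += 3  # -> n = 21
n //= 5  # -> n = 4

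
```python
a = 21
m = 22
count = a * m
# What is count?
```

Answer: 462

Derivation:
Trace (tracking count):
a = 21  # -> a = 21
m = 22  # -> m = 22
count = a * m  # -> count = 462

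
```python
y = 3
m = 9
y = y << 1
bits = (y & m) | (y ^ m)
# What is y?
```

Trace (tracking y):
y = 3  # -> y = 3
m = 9  # -> m = 9
y = y << 1  # -> y = 6
bits = y & m | y ^ m  # -> bits = 15

Answer: 6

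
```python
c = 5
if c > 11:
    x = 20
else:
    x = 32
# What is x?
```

Answer: 32

Derivation:
Trace (tracking x):
c = 5  # -> c = 5
if c > 11:  # condition is False
else:
    x = 32  # -> x = 32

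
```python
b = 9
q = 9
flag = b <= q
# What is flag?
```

Trace (tracking flag):
b = 9  # -> b = 9
q = 9  # -> q = 9
flag = b <= q  # -> flag = True

Answer: True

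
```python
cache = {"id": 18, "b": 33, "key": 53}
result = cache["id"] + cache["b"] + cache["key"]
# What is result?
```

Answer: 104

Derivation:
Trace (tracking result):
cache = {'id': 18, 'b': 33, 'key': 53}  # -> cache = {'id': 18, 'b': 33, 'key': 53}
result = cache['id'] + cache['b'] + cache['key']  # -> result = 104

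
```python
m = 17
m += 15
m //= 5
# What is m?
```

Answer: 6

Derivation:
Trace (tracking m):
m = 17  # -> m = 17
m += 15  # -> m = 32
m //= 5  # -> m = 6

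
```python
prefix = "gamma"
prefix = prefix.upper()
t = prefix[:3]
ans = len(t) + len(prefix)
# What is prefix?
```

Answer: 'GAMMA'

Derivation:
Trace (tracking prefix):
prefix = 'gamma'  # -> prefix = 'gamma'
prefix = prefix.upper()  # -> prefix = 'GAMMA'
t = prefix[:3]  # -> t = 'GAM'
ans = len(t) + len(prefix)  # -> ans = 8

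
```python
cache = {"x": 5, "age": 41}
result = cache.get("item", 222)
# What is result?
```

Answer: 222

Derivation:
Trace (tracking result):
cache = {'x': 5, 'age': 41}  # -> cache = {'x': 5, 'age': 41}
result = cache.get('item', 222)  # -> result = 222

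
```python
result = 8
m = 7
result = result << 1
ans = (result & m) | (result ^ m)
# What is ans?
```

Answer: 23

Derivation:
Trace (tracking ans):
result = 8  # -> result = 8
m = 7  # -> m = 7
result = result << 1  # -> result = 16
ans = result & m | result ^ m  # -> ans = 23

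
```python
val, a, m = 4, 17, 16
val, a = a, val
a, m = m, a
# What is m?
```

Trace (tracking m):
val, a, m = (4, 17, 16)  # -> val = 4, a = 17, m = 16
val, a = (a, val)  # -> val = 17, a = 4
a, m = (m, a)  # -> a = 16, m = 4

Answer: 4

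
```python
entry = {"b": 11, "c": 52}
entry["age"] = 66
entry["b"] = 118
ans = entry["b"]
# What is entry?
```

Answer: {'b': 118, 'c': 52, 'age': 66}

Derivation:
Trace (tracking entry):
entry = {'b': 11, 'c': 52}  # -> entry = {'b': 11, 'c': 52}
entry['age'] = 66  # -> entry = {'b': 11, 'c': 52, 'age': 66}
entry['b'] = 118  # -> entry = {'b': 118, 'c': 52, 'age': 66}
ans = entry['b']  # -> ans = 118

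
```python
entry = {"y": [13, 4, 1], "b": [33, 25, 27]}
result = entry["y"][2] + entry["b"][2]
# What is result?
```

Answer: 28

Derivation:
Trace (tracking result):
entry = {'y': [13, 4, 1], 'b': [33, 25, 27]}  # -> entry = {'y': [13, 4, 1], 'b': [33, 25, 27]}
result = entry['y'][2] + entry['b'][2]  # -> result = 28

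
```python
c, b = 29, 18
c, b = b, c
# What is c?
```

Trace (tracking c):
c, b = (29, 18)  # -> c = 29, b = 18
c, b = (b, c)  # -> c = 18, b = 29

Answer: 18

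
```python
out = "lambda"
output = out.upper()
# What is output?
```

Answer: 'LAMBDA'

Derivation:
Trace (tracking output):
out = 'lambda'  # -> out = 'lambda'
output = out.upper()  # -> output = 'LAMBDA'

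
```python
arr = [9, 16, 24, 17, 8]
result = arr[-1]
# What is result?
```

Answer: 8

Derivation:
Trace (tracking result):
arr = [9, 16, 24, 17, 8]  # -> arr = [9, 16, 24, 17, 8]
result = arr[-1]  # -> result = 8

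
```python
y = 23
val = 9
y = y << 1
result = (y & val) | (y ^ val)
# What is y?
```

Trace (tracking y):
y = 23  # -> y = 23
val = 9  # -> val = 9
y = y << 1  # -> y = 46
result = y & val | y ^ val  # -> result = 47

Answer: 46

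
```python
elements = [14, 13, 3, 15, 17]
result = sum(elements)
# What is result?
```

Trace (tracking result):
elements = [14, 13, 3, 15, 17]  # -> elements = [14, 13, 3, 15, 17]
result = sum(elements)  # -> result = 62

Answer: 62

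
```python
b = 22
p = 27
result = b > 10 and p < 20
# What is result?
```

Trace (tracking result):
b = 22  # -> b = 22
p = 27  # -> p = 27
result = b > 10 and p < 20  # -> result = False

Answer: False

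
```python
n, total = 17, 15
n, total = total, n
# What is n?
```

Trace (tracking n):
n, total = (17, 15)  # -> n = 17, total = 15
n, total = (total, n)  # -> n = 15, total = 17

Answer: 15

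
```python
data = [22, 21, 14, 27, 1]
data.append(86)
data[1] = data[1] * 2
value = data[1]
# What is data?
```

Trace (tracking data):
data = [22, 21, 14, 27, 1]  # -> data = [22, 21, 14, 27, 1]
data.append(86)  # -> data = [22, 21, 14, 27, 1, 86]
data[1] = data[1] * 2  # -> data = [22, 42, 14, 27, 1, 86]
value = data[1]  # -> value = 42

Answer: [22, 42, 14, 27, 1, 86]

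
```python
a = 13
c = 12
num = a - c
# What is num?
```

Answer: 1

Derivation:
Trace (tracking num):
a = 13  # -> a = 13
c = 12  # -> c = 12
num = a - c  # -> num = 1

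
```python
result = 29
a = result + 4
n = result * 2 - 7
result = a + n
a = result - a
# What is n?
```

Answer: 51

Derivation:
Trace (tracking n):
result = 29  # -> result = 29
a = result + 4  # -> a = 33
n = result * 2 - 7  # -> n = 51
result = a + n  # -> result = 84
a = result - a  # -> a = 51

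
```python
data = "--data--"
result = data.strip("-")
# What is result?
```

Answer: 'data'

Derivation:
Trace (tracking result):
data = '--data--'  # -> data = '--data--'
result = data.strip('-')  # -> result = 'data'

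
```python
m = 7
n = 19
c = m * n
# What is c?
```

Trace (tracking c):
m = 7  # -> m = 7
n = 19  # -> n = 19
c = m * n  # -> c = 133

Answer: 133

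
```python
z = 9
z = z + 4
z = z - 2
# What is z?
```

Trace (tracking z):
z = 9  # -> z = 9
z = z + 4  # -> z = 13
z = z - 2  # -> z = 11

Answer: 11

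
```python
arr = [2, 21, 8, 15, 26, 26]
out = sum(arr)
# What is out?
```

Answer: 98

Derivation:
Trace (tracking out):
arr = [2, 21, 8, 15, 26, 26]  # -> arr = [2, 21, 8, 15, 26, 26]
out = sum(arr)  # -> out = 98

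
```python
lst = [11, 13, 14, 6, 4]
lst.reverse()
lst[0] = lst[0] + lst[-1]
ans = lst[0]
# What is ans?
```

Answer: 15

Derivation:
Trace (tracking ans):
lst = [11, 13, 14, 6, 4]  # -> lst = [11, 13, 14, 6, 4]
lst.reverse()  # -> lst = [4, 6, 14, 13, 11]
lst[0] = lst[0] + lst[-1]  # -> lst = [15, 6, 14, 13, 11]
ans = lst[0]  # -> ans = 15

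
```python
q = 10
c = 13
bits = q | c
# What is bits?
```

Trace (tracking bits):
q = 10  # -> q = 10
c = 13  # -> c = 13
bits = q | c  # -> bits = 15

Answer: 15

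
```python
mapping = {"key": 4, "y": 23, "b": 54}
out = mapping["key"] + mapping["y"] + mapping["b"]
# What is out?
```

Trace (tracking out):
mapping = {'key': 4, 'y': 23, 'b': 54}  # -> mapping = {'key': 4, 'y': 23, 'b': 54}
out = mapping['key'] + mapping['y'] + mapping['b']  # -> out = 81

Answer: 81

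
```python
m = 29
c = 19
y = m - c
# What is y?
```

Answer: 10

Derivation:
Trace (tracking y):
m = 29  # -> m = 29
c = 19  # -> c = 19
y = m - c  # -> y = 10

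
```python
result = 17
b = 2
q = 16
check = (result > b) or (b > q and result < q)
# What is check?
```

Trace (tracking check):
result = 17  # -> result = 17
b = 2  # -> b = 2
q = 16  # -> q = 16
check = result > b or (b > q and result < q)  # -> check = True

Answer: True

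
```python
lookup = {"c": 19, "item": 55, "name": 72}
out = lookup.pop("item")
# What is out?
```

Trace (tracking out):
lookup = {'c': 19, 'item': 55, 'name': 72}  # -> lookup = {'c': 19, 'item': 55, 'name': 72}
out = lookup.pop('item')  # -> out = 55

Answer: 55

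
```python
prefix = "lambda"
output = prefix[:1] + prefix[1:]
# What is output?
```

Answer: 'lambda'

Derivation:
Trace (tracking output):
prefix = 'lambda'  # -> prefix = 'lambda'
output = prefix[:1] + prefix[1:]  # -> output = 'lambda'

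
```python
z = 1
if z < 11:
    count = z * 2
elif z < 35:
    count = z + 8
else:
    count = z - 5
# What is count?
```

Answer: 2

Derivation:
Trace (tracking count):
z = 1  # -> z = 1
if z < 11:  # condition is True
    count = z * 2  # -> count = 2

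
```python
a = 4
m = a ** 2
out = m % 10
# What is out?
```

Trace (tracking out):
a = 4  # -> a = 4
m = a ** 2  # -> m = 16
out = m % 10  # -> out = 6

Answer: 6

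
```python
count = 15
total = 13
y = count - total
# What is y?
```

Trace (tracking y):
count = 15  # -> count = 15
total = 13  # -> total = 13
y = count - total  # -> y = 2

Answer: 2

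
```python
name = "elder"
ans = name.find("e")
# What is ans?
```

Trace (tracking ans):
name = 'elder'  # -> name = 'elder'
ans = name.find('e')  # -> ans = 0

Answer: 0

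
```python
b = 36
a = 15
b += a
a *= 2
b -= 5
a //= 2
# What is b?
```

Answer: 46

Derivation:
Trace (tracking b):
b = 36  # -> b = 36
a = 15  # -> a = 15
b += a  # -> b = 51
a *= 2  # -> a = 30
b -= 5  # -> b = 46
a //= 2  # -> a = 15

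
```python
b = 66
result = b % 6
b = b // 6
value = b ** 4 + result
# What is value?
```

Trace (tracking value):
b = 66  # -> b = 66
result = b % 6  # -> result = 0
b = b // 6  # -> b = 11
value = b ** 4 + result  # -> value = 14641

Answer: 14641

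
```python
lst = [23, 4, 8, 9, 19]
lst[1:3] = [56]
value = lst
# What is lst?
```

Trace (tracking lst):
lst = [23, 4, 8, 9, 19]  # -> lst = [23, 4, 8, 9, 19]
lst[1:3] = [56]  # -> lst = [23, 56, 9, 19]
value = lst  # -> value = [23, 56, 9, 19]

Answer: [23, 56, 9, 19]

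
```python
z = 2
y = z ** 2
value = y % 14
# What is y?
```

Trace (tracking y):
z = 2  # -> z = 2
y = z ** 2  # -> y = 4
value = y % 14  # -> value = 4

Answer: 4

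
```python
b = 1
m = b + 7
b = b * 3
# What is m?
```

Trace (tracking m):
b = 1  # -> b = 1
m = b + 7  # -> m = 8
b = b * 3  # -> b = 3

Answer: 8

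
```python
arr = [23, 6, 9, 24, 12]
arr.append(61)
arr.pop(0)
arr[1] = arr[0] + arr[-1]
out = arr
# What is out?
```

Trace (tracking out):
arr = [23, 6, 9, 24, 12]  # -> arr = [23, 6, 9, 24, 12]
arr.append(61)  # -> arr = [23, 6, 9, 24, 12, 61]
arr.pop(0)  # -> arr = [6, 9, 24, 12, 61]
arr[1] = arr[0] + arr[-1]  # -> arr = [6, 67, 24, 12, 61]
out = arr  # -> out = [6, 67, 24, 12, 61]

Answer: [6, 67, 24, 12, 61]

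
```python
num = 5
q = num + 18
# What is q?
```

Answer: 23

Derivation:
Trace (tracking q):
num = 5  # -> num = 5
q = num + 18  # -> q = 23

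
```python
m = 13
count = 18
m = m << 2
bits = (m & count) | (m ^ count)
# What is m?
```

Answer: 52

Derivation:
Trace (tracking m):
m = 13  # -> m = 13
count = 18  # -> count = 18
m = m << 2  # -> m = 52
bits = m & count | m ^ count  # -> bits = 54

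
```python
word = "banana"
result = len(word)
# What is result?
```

Answer: 6

Derivation:
Trace (tracking result):
word = 'banana'  # -> word = 'banana'
result = len(word)  # -> result = 6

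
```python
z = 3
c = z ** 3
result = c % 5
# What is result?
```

Trace (tracking result):
z = 3  # -> z = 3
c = z ** 3  # -> c = 27
result = c % 5  # -> result = 2

Answer: 2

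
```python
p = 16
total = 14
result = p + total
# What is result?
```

Answer: 30

Derivation:
Trace (tracking result):
p = 16  # -> p = 16
total = 14  # -> total = 14
result = p + total  # -> result = 30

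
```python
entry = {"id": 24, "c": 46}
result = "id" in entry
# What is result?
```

Trace (tracking result):
entry = {'id': 24, 'c': 46}  # -> entry = {'id': 24, 'c': 46}
result = 'id' in entry  # -> result = True

Answer: True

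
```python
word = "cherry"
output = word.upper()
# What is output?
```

Answer: 'CHERRY'

Derivation:
Trace (tracking output):
word = 'cherry'  # -> word = 'cherry'
output = word.upper()  # -> output = 'CHERRY'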